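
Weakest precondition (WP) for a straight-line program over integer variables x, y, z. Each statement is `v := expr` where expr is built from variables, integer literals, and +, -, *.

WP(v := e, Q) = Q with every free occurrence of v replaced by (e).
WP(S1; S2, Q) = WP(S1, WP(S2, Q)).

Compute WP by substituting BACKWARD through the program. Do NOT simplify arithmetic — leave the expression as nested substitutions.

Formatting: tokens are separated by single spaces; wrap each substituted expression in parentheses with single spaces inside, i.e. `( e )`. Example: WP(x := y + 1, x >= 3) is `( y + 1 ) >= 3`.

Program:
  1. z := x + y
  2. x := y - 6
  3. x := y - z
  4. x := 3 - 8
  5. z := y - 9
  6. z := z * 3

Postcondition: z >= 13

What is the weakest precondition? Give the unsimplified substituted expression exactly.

Answer: ( ( y - 9 ) * 3 ) >= 13

Derivation:
post: z >= 13
stmt 6: z := z * 3  -- replace 1 occurrence(s) of z with (z * 3)
  => ( z * 3 ) >= 13
stmt 5: z := y - 9  -- replace 1 occurrence(s) of z with (y - 9)
  => ( ( y - 9 ) * 3 ) >= 13
stmt 4: x := 3 - 8  -- replace 0 occurrence(s) of x with (3 - 8)
  => ( ( y - 9 ) * 3 ) >= 13
stmt 3: x := y - z  -- replace 0 occurrence(s) of x with (y - z)
  => ( ( y - 9 ) * 3 ) >= 13
stmt 2: x := y - 6  -- replace 0 occurrence(s) of x with (y - 6)
  => ( ( y - 9 ) * 3 ) >= 13
stmt 1: z := x + y  -- replace 0 occurrence(s) of z with (x + y)
  => ( ( y - 9 ) * 3 ) >= 13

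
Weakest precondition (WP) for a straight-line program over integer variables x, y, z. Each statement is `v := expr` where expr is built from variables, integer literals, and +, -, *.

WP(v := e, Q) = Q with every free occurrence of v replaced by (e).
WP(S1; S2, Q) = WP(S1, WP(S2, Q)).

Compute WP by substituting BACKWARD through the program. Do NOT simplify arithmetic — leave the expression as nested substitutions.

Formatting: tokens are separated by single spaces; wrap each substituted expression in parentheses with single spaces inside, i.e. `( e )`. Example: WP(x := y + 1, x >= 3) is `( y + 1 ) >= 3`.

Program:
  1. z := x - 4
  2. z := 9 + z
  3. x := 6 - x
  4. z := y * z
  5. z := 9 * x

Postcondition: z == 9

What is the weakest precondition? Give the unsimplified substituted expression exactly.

post: z == 9
stmt 5: z := 9 * x  -- replace 1 occurrence(s) of z with (9 * x)
  => ( 9 * x ) == 9
stmt 4: z := y * z  -- replace 0 occurrence(s) of z with (y * z)
  => ( 9 * x ) == 9
stmt 3: x := 6 - x  -- replace 1 occurrence(s) of x with (6 - x)
  => ( 9 * ( 6 - x ) ) == 9
stmt 2: z := 9 + z  -- replace 0 occurrence(s) of z with (9 + z)
  => ( 9 * ( 6 - x ) ) == 9
stmt 1: z := x - 4  -- replace 0 occurrence(s) of z with (x - 4)
  => ( 9 * ( 6 - x ) ) == 9

Answer: ( 9 * ( 6 - x ) ) == 9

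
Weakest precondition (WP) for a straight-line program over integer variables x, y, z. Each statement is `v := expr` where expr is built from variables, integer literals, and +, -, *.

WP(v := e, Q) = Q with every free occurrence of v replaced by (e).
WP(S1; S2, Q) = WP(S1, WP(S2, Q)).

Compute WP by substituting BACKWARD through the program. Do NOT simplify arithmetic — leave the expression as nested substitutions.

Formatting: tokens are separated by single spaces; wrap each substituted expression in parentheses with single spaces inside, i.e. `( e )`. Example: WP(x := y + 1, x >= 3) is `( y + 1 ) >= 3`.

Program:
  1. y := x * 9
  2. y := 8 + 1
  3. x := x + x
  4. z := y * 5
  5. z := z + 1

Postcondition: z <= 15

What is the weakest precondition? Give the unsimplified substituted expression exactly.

post: z <= 15
stmt 5: z := z + 1  -- replace 1 occurrence(s) of z with (z + 1)
  => ( z + 1 ) <= 15
stmt 4: z := y * 5  -- replace 1 occurrence(s) of z with (y * 5)
  => ( ( y * 5 ) + 1 ) <= 15
stmt 3: x := x + x  -- replace 0 occurrence(s) of x with (x + x)
  => ( ( y * 5 ) + 1 ) <= 15
stmt 2: y := 8 + 1  -- replace 1 occurrence(s) of y with (8 + 1)
  => ( ( ( 8 + 1 ) * 5 ) + 1 ) <= 15
stmt 1: y := x * 9  -- replace 0 occurrence(s) of y with (x * 9)
  => ( ( ( 8 + 1 ) * 5 ) + 1 ) <= 15

Answer: ( ( ( 8 + 1 ) * 5 ) + 1 ) <= 15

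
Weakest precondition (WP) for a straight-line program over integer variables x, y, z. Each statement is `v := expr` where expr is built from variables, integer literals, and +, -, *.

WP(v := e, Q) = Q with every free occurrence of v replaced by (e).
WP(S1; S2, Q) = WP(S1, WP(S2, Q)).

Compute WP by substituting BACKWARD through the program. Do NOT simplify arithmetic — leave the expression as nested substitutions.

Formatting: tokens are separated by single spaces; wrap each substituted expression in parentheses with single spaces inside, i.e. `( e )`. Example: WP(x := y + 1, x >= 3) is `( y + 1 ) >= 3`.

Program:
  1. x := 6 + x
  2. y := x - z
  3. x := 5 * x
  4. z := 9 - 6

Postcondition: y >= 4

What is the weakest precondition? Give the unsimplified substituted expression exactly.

post: y >= 4
stmt 4: z := 9 - 6  -- replace 0 occurrence(s) of z with (9 - 6)
  => y >= 4
stmt 3: x := 5 * x  -- replace 0 occurrence(s) of x with (5 * x)
  => y >= 4
stmt 2: y := x - z  -- replace 1 occurrence(s) of y with (x - z)
  => ( x - z ) >= 4
stmt 1: x := 6 + x  -- replace 1 occurrence(s) of x with (6 + x)
  => ( ( 6 + x ) - z ) >= 4

Answer: ( ( 6 + x ) - z ) >= 4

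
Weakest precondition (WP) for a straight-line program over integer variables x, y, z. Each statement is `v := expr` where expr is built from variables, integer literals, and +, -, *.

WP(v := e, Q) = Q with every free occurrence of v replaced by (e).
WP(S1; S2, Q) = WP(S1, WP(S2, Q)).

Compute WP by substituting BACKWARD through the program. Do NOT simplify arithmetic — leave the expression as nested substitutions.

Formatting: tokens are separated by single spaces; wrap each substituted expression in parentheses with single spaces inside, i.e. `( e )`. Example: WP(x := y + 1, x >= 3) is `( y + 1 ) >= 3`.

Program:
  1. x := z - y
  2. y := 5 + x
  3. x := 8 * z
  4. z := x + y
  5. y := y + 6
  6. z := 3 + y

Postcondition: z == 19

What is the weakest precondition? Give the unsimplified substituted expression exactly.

post: z == 19
stmt 6: z := 3 + y  -- replace 1 occurrence(s) of z with (3 + y)
  => ( 3 + y ) == 19
stmt 5: y := y + 6  -- replace 1 occurrence(s) of y with (y + 6)
  => ( 3 + ( y + 6 ) ) == 19
stmt 4: z := x + y  -- replace 0 occurrence(s) of z with (x + y)
  => ( 3 + ( y + 6 ) ) == 19
stmt 3: x := 8 * z  -- replace 0 occurrence(s) of x with (8 * z)
  => ( 3 + ( y + 6 ) ) == 19
stmt 2: y := 5 + x  -- replace 1 occurrence(s) of y with (5 + x)
  => ( 3 + ( ( 5 + x ) + 6 ) ) == 19
stmt 1: x := z - y  -- replace 1 occurrence(s) of x with (z - y)
  => ( 3 + ( ( 5 + ( z - y ) ) + 6 ) ) == 19

Answer: ( 3 + ( ( 5 + ( z - y ) ) + 6 ) ) == 19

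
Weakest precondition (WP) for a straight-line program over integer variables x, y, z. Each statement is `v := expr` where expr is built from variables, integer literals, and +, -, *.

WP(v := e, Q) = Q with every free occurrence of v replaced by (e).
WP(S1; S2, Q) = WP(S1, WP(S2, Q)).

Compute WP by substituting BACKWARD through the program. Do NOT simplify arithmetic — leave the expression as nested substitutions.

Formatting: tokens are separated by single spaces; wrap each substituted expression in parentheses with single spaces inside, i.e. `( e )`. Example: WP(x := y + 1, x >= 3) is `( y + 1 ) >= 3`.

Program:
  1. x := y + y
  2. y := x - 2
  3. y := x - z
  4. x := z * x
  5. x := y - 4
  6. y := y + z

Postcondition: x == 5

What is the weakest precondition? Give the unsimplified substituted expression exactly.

post: x == 5
stmt 6: y := y + z  -- replace 0 occurrence(s) of y with (y + z)
  => x == 5
stmt 5: x := y - 4  -- replace 1 occurrence(s) of x with (y - 4)
  => ( y - 4 ) == 5
stmt 4: x := z * x  -- replace 0 occurrence(s) of x with (z * x)
  => ( y - 4 ) == 5
stmt 3: y := x - z  -- replace 1 occurrence(s) of y with (x - z)
  => ( ( x - z ) - 4 ) == 5
stmt 2: y := x - 2  -- replace 0 occurrence(s) of y with (x - 2)
  => ( ( x - z ) - 4 ) == 5
stmt 1: x := y + y  -- replace 1 occurrence(s) of x with (y + y)
  => ( ( ( y + y ) - z ) - 4 ) == 5

Answer: ( ( ( y + y ) - z ) - 4 ) == 5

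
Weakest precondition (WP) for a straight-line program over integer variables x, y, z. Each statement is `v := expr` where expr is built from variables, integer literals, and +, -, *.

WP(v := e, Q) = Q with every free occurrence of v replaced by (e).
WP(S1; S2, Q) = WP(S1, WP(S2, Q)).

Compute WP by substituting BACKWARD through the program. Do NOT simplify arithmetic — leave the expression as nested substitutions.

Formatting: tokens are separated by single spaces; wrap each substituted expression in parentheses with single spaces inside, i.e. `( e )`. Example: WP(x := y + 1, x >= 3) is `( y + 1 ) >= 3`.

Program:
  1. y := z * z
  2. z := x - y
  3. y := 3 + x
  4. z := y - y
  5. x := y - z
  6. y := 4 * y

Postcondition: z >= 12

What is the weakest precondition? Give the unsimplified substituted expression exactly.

Answer: ( ( 3 + x ) - ( 3 + x ) ) >= 12

Derivation:
post: z >= 12
stmt 6: y := 4 * y  -- replace 0 occurrence(s) of y with (4 * y)
  => z >= 12
stmt 5: x := y - z  -- replace 0 occurrence(s) of x with (y - z)
  => z >= 12
stmt 4: z := y - y  -- replace 1 occurrence(s) of z with (y - y)
  => ( y - y ) >= 12
stmt 3: y := 3 + x  -- replace 2 occurrence(s) of y with (3 + x)
  => ( ( 3 + x ) - ( 3 + x ) ) >= 12
stmt 2: z := x - y  -- replace 0 occurrence(s) of z with (x - y)
  => ( ( 3 + x ) - ( 3 + x ) ) >= 12
stmt 1: y := z * z  -- replace 0 occurrence(s) of y with (z * z)
  => ( ( 3 + x ) - ( 3 + x ) ) >= 12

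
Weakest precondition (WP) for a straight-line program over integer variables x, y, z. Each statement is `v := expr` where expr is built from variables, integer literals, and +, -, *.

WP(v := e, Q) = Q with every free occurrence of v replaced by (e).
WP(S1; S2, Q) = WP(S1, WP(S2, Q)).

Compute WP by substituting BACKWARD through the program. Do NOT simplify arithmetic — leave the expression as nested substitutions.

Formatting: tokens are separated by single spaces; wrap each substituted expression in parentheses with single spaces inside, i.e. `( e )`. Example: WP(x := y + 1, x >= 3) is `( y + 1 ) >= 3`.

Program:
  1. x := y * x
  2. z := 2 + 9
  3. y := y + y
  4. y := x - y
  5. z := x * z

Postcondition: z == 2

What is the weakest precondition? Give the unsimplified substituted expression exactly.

Answer: ( ( y * x ) * ( 2 + 9 ) ) == 2

Derivation:
post: z == 2
stmt 5: z := x * z  -- replace 1 occurrence(s) of z with (x * z)
  => ( x * z ) == 2
stmt 4: y := x - y  -- replace 0 occurrence(s) of y with (x - y)
  => ( x * z ) == 2
stmt 3: y := y + y  -- replace 0 occurrence(s) of y with (y + y)
  => ( x * z ) == 2
stmt 2: z := 2 + 9  -- replace 1 occurrence(s) of z with (2 + 9)
  => ( x * ( 2 + 9 ) ) == 2
stmt 1: x := y * x  -- replace 1 occurrence(s) of x with (y * x)
  => ( ( y * x ) * ( 2 + 9 ) ) == 2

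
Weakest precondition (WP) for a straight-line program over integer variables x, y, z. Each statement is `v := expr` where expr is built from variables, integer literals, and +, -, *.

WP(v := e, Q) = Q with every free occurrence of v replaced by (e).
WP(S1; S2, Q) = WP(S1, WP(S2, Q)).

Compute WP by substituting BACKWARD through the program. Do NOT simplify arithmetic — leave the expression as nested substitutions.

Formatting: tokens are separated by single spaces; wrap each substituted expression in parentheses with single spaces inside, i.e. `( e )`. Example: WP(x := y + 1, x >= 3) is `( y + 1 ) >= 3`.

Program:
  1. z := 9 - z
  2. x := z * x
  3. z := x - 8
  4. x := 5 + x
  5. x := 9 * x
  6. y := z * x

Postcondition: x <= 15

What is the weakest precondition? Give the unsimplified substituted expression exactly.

post: x <= 15
stmt 6: y := z * x  -- replace 0 occurrence(s) of y with (z * x)
  => x <= 15
stmt 5: x := 9 * x  -- replace 1 occurrence(s) of x with (9 * x)
  => ( 9 * x ) <= 15
stmt 4: x := 5 + x  -- replace 1 occurrence(s) of x with (5 + x)
  => ( 9 * ( 5 + x ) ) <= 15
stmt 3: z := x - 8  -- replace 0 occurrence(s) of z with (x - 8)
  => ( 9 * ( 5 + x ) ) <= 15
stmt 2: x := z * x  -- replace 1 occurrence(s) of x with (z * x)
  => ( 9 * ( 5 + ( z * x ) ) ) <= 15
stmt 1: z := 9 - z  -- replace 1 occurrence(s) of z with (9 - z)
  => ( 9 * ( 5 + ( ( 9 - z ) * x ) ) ) <= 15

Answer: ( 9 * ( 5 + ( ( 9 - z ) * x ) ) ) <= 15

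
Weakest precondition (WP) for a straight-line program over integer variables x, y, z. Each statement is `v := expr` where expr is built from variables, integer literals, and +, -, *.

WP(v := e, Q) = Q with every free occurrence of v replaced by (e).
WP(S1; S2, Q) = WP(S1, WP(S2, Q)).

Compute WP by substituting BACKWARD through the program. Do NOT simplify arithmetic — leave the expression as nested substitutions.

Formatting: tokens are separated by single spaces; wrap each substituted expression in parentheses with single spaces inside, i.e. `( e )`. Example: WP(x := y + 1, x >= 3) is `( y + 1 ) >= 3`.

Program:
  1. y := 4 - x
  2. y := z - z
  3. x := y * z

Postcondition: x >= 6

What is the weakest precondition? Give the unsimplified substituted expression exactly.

Answer: ( ( z - z ) * z ) >= 6

Derivation:
post: x >= 6
stmt 3: x := y * z  -- replace 1 occurrence(s) of x with (y * z)
  => ( y * z ) >= 6
stmt 2: y := z - z  -- replace 1 occurrence(s) of y with (z - z)
  => ( ( z - z ) * z ) >= 6
stmt 1: y := 4 - x  -- replace 0 occurrence(s) of y with (4 - x)
  => ( ( z - z ) * z ) >= 6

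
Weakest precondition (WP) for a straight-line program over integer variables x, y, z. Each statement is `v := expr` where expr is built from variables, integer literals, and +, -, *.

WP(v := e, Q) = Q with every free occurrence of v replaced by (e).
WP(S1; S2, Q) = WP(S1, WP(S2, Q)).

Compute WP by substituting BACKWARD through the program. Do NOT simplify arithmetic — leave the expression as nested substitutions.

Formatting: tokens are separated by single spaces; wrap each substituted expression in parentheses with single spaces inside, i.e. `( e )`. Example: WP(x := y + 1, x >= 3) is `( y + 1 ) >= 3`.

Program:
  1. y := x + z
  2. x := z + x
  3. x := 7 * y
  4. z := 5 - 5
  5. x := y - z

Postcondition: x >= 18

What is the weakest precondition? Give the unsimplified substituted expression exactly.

Answer: ( ( x + z ) - ( 5 - 5 ) ) >= 18

Derivation:
post: x >= 18
stmt 5: x := y - z  -- replace 1 occurrence(s) of x with (y - z)
  => ( y - z ) >= 18
stmt 4: z := 5 - 5  -- replace 1 occurrence(s) of z with (5 - 5)
  => ( y - ( 5 - 5 ) ) >= 18
stmt 3: x := 7 * y  -- replace 0 occurrence(s) of x with (7 * y)
  => ( y - ( 5 - 5 ) ) >= 18
stmt 2: x := z + x  -- replace 0 occurrence(s) of x with (z + x)
  => ( y - ( 5 - 5 ) ) >= 18
stmt 1: y := x + z  -- replace 1 occurrence(s) of y with (x + z)
  => ( ( x + z ) - ( 5 - 5 ) ) >= 18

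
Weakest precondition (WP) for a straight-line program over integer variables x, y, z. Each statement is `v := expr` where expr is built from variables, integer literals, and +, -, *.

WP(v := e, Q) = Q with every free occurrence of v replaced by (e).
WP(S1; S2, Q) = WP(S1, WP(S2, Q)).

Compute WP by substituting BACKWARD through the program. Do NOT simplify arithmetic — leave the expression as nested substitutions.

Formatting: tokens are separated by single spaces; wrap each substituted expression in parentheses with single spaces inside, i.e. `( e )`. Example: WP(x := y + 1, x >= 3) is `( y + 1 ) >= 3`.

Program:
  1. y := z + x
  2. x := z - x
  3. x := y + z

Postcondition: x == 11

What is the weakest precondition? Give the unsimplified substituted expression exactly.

post: x == 11
stmt 3: x := y + z  -- replace 1 occurrence(s) of x with (y + z)
  => ( y + z ) == 11
stmt 2: x := z - x  -- replace 0 occurrence(s) of x with (z - x)
  => ( y + z ) == 11
stmt 1: y := z + x  -- replace 1 occurrence(s) of y with (z + x)
  => ( ( z + x ) + z ) == 11

Answer: ( ( z + x ) + z ) == 11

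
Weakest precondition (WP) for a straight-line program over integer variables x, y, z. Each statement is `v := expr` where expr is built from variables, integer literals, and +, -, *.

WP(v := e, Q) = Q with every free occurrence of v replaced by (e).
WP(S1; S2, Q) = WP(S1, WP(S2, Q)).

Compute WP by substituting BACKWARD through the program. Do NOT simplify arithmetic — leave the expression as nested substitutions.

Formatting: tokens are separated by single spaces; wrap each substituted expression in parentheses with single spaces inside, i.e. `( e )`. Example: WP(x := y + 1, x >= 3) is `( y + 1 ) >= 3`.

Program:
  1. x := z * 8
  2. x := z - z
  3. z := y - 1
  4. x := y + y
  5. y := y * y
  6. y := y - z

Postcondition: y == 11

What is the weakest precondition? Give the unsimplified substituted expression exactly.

Answer: ( ( y * y ) - ( y - 1 ) ) == 11

Derivation:
post: y == 11
stmt 6: y := y - z  -- replace 1 occurrence(s) of y with (y - z)
  => ( y - z ) == 11
stmt 5: y := y * y  -- replace 1 occurrence(s) of y with (y * y)
  => ( ( y * y ) - z ) == 11
stmt 4: x := y + y  -- replace 0 occurrence(s) of x with (y + y)
  => ( ( y * y ) - z ) == 11
stmt 3: z := y - 1  -- replace 1 occurrence(s) of z with (y - 1)
  => ( ( y * y ) - ( y - 1 ) ) == 11
stmt 2: x := z - z  -- replace 0 occurrence(s) of x with (z - z)
  => ( ( y * y ) - ( y - 1 ) ) == 11
stmt 1: x := z * 8  -- replace 0 occurrence(s) of x with (z * 8)
  => ( ( y * y ) - ( y - 1 ) ) == 11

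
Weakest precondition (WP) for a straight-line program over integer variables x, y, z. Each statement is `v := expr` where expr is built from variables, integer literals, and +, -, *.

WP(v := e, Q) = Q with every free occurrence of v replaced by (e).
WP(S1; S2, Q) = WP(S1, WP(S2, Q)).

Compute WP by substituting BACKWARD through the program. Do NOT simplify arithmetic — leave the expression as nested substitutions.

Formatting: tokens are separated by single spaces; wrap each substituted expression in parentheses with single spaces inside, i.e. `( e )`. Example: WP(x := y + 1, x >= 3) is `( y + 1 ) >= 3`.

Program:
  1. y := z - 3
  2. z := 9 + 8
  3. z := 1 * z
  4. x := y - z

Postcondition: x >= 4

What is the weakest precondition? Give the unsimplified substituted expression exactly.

post: x >= 4
stmt 4: x := y - z  -- replace 1 occurrence(s) of x with (y - z)
  => ( y - z ) >= 4
stmt 3: z := 1 * z  -- replace 1 occurrence(s) of z with (1 * z)
  => ( y - ( 1 * z ) ) >= 4
stmt 2: z := 9 + 8  -- replace 1 occurrence(s) of z with (9 + 8)
  => ( y - ( 1 * ( 9 + 8 ) ) ) >= 4
stmt 1: y := z - 3  -- replace 1 occurrence(s) of y with (z - 3)
  => ( ( z - 3 ) - ( 1 * ( 9 + 8 ) ) ) >= 4

Answer: ( ( z - 3 ) - ( 1 * ( 9 + 8 ) ) ) >= 4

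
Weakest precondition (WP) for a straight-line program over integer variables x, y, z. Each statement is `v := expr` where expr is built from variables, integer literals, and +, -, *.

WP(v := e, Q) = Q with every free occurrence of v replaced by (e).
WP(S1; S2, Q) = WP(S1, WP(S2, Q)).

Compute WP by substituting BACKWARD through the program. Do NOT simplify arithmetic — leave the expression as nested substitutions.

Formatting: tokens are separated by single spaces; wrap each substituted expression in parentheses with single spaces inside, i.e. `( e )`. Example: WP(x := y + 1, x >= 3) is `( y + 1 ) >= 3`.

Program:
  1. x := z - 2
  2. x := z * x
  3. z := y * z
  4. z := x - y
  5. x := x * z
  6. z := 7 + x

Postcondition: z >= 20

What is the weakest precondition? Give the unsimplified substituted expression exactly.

Answer: ( 7 + ( ( z * ( z - 2 ) ) * ( ( z * ( z - 2 ) ) - y ) ) ) >= 20

Derivation:
post: z >= 20
stmt 6: z := 7 + x  -- replace 1 occurrence(s) of z with (7 + x)
  => ( 7 + x ) >= 20
stmt 5: x := x * z  -- replace 1 occurrence(s) of x with (x * z)
  => ( 7 + ( x * z ) ) >= 20
stmt 4: z := x - y  -- replace 1 occurrence(s) of z with (x - y)
  => ( 7 + ( x * ( x - y ) ) ) >= 20
stmt 3: z := y * z  -- replace 0 occurrence(s) of z with (y * z)
  => ( 7 + ( x * ( x - y ) ) ) >= 20
stmt 2: x := z * x  -- replace 2 occurrence(s) of x with (z * x)
  => ( 7 + ( ( z * x ) * ( ( z * x ) - y ) ) ) >= 20
stmt 1: x := z - 2  -- replace 2 occurrence(s) of x with (z - 2)
  => ( 7 + ( ( z * ( z - 2 ) ) * ( ( z * ( z - 2 ) ) - y ) ) ) >= 20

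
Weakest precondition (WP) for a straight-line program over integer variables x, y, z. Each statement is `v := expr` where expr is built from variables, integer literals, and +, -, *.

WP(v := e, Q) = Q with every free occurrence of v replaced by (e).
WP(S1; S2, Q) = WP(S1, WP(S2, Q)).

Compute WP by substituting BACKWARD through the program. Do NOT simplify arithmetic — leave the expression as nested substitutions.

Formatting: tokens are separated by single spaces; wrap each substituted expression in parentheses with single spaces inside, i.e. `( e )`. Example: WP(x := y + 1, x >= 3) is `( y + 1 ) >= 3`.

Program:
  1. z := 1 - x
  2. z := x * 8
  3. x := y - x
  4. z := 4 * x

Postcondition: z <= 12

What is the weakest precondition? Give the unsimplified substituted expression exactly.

Answer: ( 4 * ( y - x ) ) <= 12

Derivation:
post: z <= 12
stmt 4: z := 4 * x  -- replace 1 occurrence(s) of z with (4 * x)
  => ( 4 * x ) <= 12
stmt 3: x := y - x  -- replace 1 occurrence(s) of x with (y - x)
  => ( 4 * ( y - x ) ) <= 12
stmt 2: z := x * 8  -- replace 0 occurrence(s) of z with (x * 8)
  => ( 4 * ( y - x ) ) <= 12
stmt 1: z := 1 - x  -- replace 0 occurrence(s) of z with (1 - x)
  => ( 4 * ( y - x ) ) <= 12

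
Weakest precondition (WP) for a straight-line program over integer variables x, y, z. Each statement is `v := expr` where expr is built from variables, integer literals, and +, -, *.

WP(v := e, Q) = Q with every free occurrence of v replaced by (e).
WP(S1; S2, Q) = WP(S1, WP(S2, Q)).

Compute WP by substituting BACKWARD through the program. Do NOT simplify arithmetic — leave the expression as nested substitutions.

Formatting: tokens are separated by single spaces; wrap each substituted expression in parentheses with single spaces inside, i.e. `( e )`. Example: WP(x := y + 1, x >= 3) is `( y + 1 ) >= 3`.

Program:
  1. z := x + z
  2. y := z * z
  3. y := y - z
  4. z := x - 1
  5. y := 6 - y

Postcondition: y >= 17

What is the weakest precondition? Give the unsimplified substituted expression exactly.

Answer: ( 6 - ( ( ( x + z ) * ( x + z ) ) - ( x + z ) ) ) >= 17

Derivation:
post: y >= 17
stmt 5: y := 6 - y  -- replace 1 occurrence(s) of y with (6 - y)
  => ( 6 - y ) >= 17
stmt 4: z := x - 1  -- replace 0 occurrence(s) of z with (x - 1)
  => ( 6 - y ) >= 17
stmt 3: y := y - z  -- replace 1 occurrence(s) of y with (y - z)
  => ( 6 - ( y - z ) ) >= 17
stmt 2: y := z * z  -- replace 1 occurrence(s) of y with (z * z)
  => ( 6 - ( ( z * z ) - z ) ) >= 17
stmt 1: z := x + z  -- replace 3 occurrence(s) of z with (x + z)
  => ( 6 - ( ( ( x + z ) * ( x + z ) ) - ( x + z ) ) ) >= 17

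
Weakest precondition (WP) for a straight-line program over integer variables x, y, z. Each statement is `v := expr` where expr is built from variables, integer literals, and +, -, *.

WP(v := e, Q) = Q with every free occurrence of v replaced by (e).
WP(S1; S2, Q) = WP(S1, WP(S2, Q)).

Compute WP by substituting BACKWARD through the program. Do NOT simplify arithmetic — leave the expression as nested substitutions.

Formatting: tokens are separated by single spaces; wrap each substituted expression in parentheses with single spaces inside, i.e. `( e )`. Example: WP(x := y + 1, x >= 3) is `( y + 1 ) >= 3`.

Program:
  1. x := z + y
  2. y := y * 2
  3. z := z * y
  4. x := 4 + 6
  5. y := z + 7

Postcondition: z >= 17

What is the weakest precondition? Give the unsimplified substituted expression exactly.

Answer: ( z * ( y * 2 ) ) >= 17

Derivation:
post: z >= 17
stmt 5: y := z + 7  -- replace 0 occurrence(s) of y with (z + 7)
  => z >= 17
stmt 4: x := 4 + 6  -- replace 0 occurrence(s) of x with (4 + 6)
  => z >= 17
stmt 3: z := z * y  -- replace 1 occurrence(s) of z with (z * y)
  => ( z * y ) >= 17
stmt 2: y := y * 2  -- replace 1 occurrence(s) of y with (y * 2)
  => ( z * ( y * 2 ) ) >= 17
stmt 1: x := z + y  -- replace 0 occurrence(s) of x with (z + y)
  => ( z * ( y * 2 ) ) >= 17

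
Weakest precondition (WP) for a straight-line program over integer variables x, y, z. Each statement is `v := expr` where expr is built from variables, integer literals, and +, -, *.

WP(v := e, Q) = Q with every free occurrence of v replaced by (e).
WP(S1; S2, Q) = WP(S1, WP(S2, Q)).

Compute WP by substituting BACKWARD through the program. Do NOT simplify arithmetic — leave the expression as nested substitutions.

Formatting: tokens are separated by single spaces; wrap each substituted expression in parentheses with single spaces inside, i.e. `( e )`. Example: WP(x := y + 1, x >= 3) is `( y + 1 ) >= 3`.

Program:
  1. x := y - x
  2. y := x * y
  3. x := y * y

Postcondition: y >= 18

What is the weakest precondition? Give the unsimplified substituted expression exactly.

post: y >= 18
stmt 3: x := y * y  -- replace 0 occurrence(s) of x with (y * y)
  => y >= 18
stmt 2: y := x * y  -- replace 1 occurrence(s) of y with (x * y)
  => ( x * y ) >= 18
stmt 1: x := y - x  -- replace 1 occurrence(s) of x with (y - x)
  => ( ( y - x ) * y ) >= 18

Answer: ( ( y - x ) * y ) >= 18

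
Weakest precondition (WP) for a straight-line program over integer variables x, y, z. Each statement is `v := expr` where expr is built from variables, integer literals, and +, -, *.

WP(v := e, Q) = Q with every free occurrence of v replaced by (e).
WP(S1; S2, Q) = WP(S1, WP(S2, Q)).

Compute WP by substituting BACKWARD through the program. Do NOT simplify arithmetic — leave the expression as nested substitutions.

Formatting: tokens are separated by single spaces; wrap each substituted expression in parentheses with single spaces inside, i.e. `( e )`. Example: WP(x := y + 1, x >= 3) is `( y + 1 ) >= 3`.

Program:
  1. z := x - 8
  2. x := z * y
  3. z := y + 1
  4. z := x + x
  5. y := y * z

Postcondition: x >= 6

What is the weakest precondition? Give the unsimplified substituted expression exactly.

post: x >= 6
stmt 5: y := y * z  -- replace 0 occurrence(s) of y with (y * z)
  => x >= 6
stmt 4: z := x + x  -- replace 0 occurrence(s) of z with (x + x)
  => x >= 6
stmt 3: z := y + 1  -- replace 0 occurrence(s) of z with (y + 1)
  => x >= 6
stmt 2: x := z * y  -- replace 1 occurrence(s) of x with (z * y)
  => ( z * y ) >= 6
stmt 1: z := x - 8  -- replace 1 occurrence(s) of z with (x - 8)
  => ( ( x - 8 ) * y ) >= 6

Answer: ( ( x - 8 ) * y ) >= 6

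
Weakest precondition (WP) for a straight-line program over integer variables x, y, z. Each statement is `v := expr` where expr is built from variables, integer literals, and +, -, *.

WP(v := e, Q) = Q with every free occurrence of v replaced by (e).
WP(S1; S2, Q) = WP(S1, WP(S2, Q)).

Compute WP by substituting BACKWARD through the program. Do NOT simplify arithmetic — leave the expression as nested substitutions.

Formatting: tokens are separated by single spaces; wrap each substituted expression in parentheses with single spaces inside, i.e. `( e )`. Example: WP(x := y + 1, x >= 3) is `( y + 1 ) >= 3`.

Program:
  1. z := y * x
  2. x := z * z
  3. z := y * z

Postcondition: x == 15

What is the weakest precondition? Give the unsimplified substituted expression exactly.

post: x == 15
stmt 3: z := y * z  -- replace 0 occurrence(s) of z with (y * z)
  => x == 15
stmt 2: x := z * z  -- replace 1 occurrence(s) of x with (z * z)
  => ( z * z ) == 15
stmt 1: z := y * x  -- replace 2 occurrence(s) of z with (y * x)
  => ( ( y * x ) * ( y * x ) ) == 15

Answer: ( ( y * x ) * ( y * x ) ) == 15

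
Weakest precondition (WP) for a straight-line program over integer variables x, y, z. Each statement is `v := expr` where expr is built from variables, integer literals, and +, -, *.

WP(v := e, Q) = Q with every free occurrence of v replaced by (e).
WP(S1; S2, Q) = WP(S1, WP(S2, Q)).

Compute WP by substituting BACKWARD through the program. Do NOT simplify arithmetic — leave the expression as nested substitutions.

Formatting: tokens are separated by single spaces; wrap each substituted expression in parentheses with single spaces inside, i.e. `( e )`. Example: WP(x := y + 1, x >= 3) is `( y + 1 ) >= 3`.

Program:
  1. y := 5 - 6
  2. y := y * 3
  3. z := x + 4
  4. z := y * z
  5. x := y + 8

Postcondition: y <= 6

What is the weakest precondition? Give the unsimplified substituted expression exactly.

post: y <= 6
stmt 5: x := y + 8  -- replace 0 occurrence(s) of x with (y + 8)
  => y <= 6
stmt 4: z := y * z  -- replace 0 occurrence(s) of z with (y * z)
  => y <= 6
stmt 3: z := x + 4  -- replace 0 occurrence(s) of z with (x + 4)
  => y <= 6
stmt 2: y := y * 3  -- replace 1 occurrence(s) of y with (y * 3)
  => ( y * 3 ) <= 6
stmt 1: y := 5 - 6  -- replace 1 occurrence(s) of y with (5 - 6)
  => ( ( 5 - 6 ) * 3 ) <= 6

Answer: ( ( 5 - 6 ) * 3 ) <= 6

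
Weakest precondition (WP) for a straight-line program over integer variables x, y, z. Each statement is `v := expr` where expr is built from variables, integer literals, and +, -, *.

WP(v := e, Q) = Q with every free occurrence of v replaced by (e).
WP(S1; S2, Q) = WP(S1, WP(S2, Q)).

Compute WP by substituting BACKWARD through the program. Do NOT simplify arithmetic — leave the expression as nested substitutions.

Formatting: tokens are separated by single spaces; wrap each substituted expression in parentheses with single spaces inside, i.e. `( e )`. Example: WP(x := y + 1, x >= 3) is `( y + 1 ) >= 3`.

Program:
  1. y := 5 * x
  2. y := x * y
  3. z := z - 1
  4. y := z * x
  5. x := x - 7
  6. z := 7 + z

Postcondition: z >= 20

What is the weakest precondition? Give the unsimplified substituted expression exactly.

Answer: ( 7 + ( z - 1 ) ) >= 20

Derivation:
post: z >= 20
stmt 6: z := 7 + z  -- replace 1 occurrence(s) of z with (7 + z)
  => ( 7 + z ) >= 20
stmt 5: x := x - 7  -- replace 0 occurrence(s) of x with (x - 7)
  => ( 7 + z ) >= 20
stmt 4: y := z * x  -- replace 0 occurrence(s) of y with (z * x)
  => ( 7 + z ) >= 20
stmt 3: z := z - 1  -- replace 1 occurrence(s) of z with (z - 1)
  => ( 7 + ( z - 1 ) ) >= 20
stmt 2: y := x * y  -- replace 0 occurrence(s) of y with (x * y)
  => ( 7 + ( z - 1 ) ) >= 20
stmt 1: y := 5 * x  -- replace 0 occurrence(s) of y with (5 * x)
  => ( 7 + ( z - 1 ) ) >= 20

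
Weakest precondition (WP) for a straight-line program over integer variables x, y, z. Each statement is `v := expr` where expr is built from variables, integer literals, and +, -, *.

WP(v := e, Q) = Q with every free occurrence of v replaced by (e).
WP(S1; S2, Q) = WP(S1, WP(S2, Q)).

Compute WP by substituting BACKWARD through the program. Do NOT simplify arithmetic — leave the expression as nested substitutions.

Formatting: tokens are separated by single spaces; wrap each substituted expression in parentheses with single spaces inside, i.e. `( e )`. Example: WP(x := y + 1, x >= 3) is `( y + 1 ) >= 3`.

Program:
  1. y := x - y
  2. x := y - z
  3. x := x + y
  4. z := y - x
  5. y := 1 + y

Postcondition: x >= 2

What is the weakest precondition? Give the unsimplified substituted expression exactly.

Answer: ( ( ( x - y ) - z ) + ( x - y ) ) >= 2

Derivation:
post: x >= 2
stmt 5: y := 1 + y  -- replace 0 occurrence(s) of y with (1 + y)
  => x >= 2
stmt 4: z := y - x  -- replace 0 occurrence(s) of z with (y - x)
  => x >= 2
stmt 3: x := x + y  -- replace 1 occurrence(s) of x with (x + y)
  => ( x + y ) >= 2
stmt 2: x := y - z  -- replace 1 occurrence(s) of x with (y - z)
  => ( ( y - z ) + y ) >= 2
stmt 1: y := x - y  -- replace 2 occurrence(s) of y with (x - y)
  => ( ( ( x - y ) - z ) + ( x - y ) ) >= 2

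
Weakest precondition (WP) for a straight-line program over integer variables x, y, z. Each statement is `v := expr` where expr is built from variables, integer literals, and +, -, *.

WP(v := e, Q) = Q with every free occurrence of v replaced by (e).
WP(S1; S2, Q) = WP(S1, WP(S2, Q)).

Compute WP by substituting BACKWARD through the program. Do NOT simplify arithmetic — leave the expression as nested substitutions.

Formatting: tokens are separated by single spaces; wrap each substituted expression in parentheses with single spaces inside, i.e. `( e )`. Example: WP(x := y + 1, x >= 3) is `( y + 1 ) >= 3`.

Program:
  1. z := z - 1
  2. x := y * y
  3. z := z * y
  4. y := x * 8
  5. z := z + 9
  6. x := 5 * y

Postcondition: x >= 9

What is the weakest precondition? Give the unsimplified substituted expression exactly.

Answer: ( 5 * ( ( y * y ) * 8 ) ) >= 9

Derivation:
post: x >= 9
stmt 6: x := 5 * y  -- replace 1 occurrence(s) of x with (5 * y)
  => ( 5 * y ) >= 9
stmt 5: z := z + 9  -- replace 0 occurrence(s) of z with (z + 9)
  => ( 5 * y ) >= 9
stmt 4: y := x * 8  -- replace 1 occurrence(s) of y with (x * 8)
  => ( 5 * ( x * 8 ) ) >= 9
stmt 3: z := z * y  -- replace 0 occurrence(s) of z with (z * y)
  => ( 5 * ( x * 8 ) ) >= 9
stmt 2: x := y * y  -- replace 1 occurrence(s) of x with (y * y)
  => ( 5 * ( ( y * y ) * 8 ) ) >= 9
stmt 1: z := z - 1  -- replace 0 occurrence(s) of z with (z - 1)
  => ( 5 * ( ( y * y ) * 8 ) ) >= 9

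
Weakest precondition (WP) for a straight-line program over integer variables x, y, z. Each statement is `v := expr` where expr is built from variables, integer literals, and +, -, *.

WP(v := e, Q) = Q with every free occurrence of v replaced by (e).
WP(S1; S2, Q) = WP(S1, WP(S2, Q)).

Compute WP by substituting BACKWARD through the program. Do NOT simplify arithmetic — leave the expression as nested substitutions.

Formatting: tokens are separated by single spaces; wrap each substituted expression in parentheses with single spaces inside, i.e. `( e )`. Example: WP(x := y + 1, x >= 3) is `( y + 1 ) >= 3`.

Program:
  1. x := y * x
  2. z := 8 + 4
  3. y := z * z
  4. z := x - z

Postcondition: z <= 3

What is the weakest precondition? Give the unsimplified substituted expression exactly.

Answer: ( ( y * x ) - ( 8 + 4 ) ) <= 3

Derivation:
post: z <= 3
stmt 4: z := x - z  -- replace 1 occurrence(s) of z with (x - z)
  => ( x - z ) <= 3
stmt 3: y := z * z  -- replace 0 occurrence(s) of y with (z * z)
  => ( x - z ) <= 3
stmt 2: z := 8 + 4  -- replace 1 occurrence(s) of z with (8 + 4)
  => ( x - ( 8 + 4 ) ) <= 3
stmt 1: x := y * x  -- replace 1 occurrence(s) of x with (y * x)
  => ( ( y * x ) - ( 8 + 4 ) ) <= 3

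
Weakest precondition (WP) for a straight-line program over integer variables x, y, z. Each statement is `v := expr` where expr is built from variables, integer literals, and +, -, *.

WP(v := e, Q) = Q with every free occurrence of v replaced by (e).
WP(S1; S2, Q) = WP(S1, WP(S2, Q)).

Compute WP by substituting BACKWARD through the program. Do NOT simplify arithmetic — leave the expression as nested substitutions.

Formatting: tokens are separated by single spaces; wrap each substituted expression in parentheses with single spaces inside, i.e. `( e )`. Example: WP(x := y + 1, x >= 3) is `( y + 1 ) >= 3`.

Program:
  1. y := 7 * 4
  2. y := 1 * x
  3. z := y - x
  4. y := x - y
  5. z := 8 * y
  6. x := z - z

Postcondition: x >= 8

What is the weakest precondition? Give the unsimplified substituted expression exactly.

post: x >= 8
stmt 6: x := z - z  -- replace 1 occurrence(s) of x with (z - z)
  => ( z - z ) >= 8
stmt 5: z := 8 * y  -- replace 2 occurrence(s) of z with (8 * y)
  => ( ( 8 * y ) - ( 8 * y ) ) >= 8
stmt 4: y := x - y  -- replace 2 occurrence(s) of y with (x - y)
  => ( ( 8 * ( x - y ) ) - ( 8 * ( x - y ) ) ) >= 8
stmt 3: z := y - x  -- replace 0 occurrence(s) of z with (y - x)
  => ( ( 8 * ( x - y ) ) - ( 8 * ( x - y ) ) ) >= 8
stmt 2: y := 1 * x  -- replace 2 occurrence(s) of y with (1 * x)
  => ( ( 8 * ( x - ( 1 * x ) ) ) - ( 8 * ( x - ( 1 * x ) ) ) ) >= 8
stmt 1: y := 7 * 4  -- replace 0 occurrence(s) of y with (7 * 4)
  => ( ( 8 * ( x - ( 1 * x ) ) ) - ( 8 * ( x - ( 1 * x ) ) ) ) >= 8

Answer: ( ( 8 * ( x - ( 1 * x ) ) ) - ( 8 * ( x - ( 1 * x ) ) ) ) >= 8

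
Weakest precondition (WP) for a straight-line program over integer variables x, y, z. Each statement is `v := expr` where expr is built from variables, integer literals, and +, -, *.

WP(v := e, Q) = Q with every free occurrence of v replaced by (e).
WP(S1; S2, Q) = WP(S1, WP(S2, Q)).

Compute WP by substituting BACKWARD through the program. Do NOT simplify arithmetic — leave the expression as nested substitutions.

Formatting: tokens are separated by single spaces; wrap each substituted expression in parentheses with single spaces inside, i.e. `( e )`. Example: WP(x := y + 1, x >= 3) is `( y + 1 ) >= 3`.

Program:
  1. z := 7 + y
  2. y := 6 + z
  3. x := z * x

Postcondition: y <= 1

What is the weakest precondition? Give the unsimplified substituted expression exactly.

post: y <= 1
stmt 3: x := z * x  -- replace 0 occurrence(s) of x with (z * x)
  => y <= 1
stmt 2: y := 6 + z  -- replace 1 occurrence(s) of y with (6 + z)
  => ( 6 + z ) <= 1
stmt 1: z := 7 + y  -- replace 1 occurrence(s) of z with (7 + y)
  => ( 6 + ( 7 + y ) ) <= 1

Answer: ( 6 + ( 7 + y ) ) <= 1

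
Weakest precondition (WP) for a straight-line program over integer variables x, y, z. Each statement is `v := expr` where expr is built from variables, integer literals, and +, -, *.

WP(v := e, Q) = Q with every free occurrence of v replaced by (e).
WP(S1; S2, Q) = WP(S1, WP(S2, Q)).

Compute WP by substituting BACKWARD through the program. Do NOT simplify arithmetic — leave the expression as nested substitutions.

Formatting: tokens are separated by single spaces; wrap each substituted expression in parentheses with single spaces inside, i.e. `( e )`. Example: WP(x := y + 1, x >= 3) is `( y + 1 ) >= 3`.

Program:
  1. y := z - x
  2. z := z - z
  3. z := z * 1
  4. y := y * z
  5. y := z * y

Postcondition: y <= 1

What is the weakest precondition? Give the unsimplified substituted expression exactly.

Answer: ( ( ( z - z ) * 1 ) * ( ( z - x ) * ( ( z - z ) * 1 ) ) ) <= 1

Derivation:
post: y <= 1
stmt 5: y := z * y  -- replace 1 occurrence(s) of y with (z * y)
  => ( z * y ) <= 1
stmt 4: y := y * z  -- replace 1 occurrence(s) of y with (y * z)
  => ( z * ( y * z ) ) <= 1
stmt 3: z := z * 1  -- replace 2 occurrence(s) of z with (z * 1)
  => ( ( z * 1 ) * ( y * ( z * 1 ) ) ) <= 1
stmt 2: z := z - z  -- replace 2 occurrence(s) of z with (z - z)
  => ( ( ( z - z ) * 1 ) * ( y * ( ( z - z ) * 1 ) ) ) <= 1
stmt 1: y := z - x  -- replace 1 occurrence(s) of y with (z - x)
  => ( ( ( z - z ) * 1 ) * ( ( z - x ) * ( ( z - z ) * 1 ) ) ) <= 1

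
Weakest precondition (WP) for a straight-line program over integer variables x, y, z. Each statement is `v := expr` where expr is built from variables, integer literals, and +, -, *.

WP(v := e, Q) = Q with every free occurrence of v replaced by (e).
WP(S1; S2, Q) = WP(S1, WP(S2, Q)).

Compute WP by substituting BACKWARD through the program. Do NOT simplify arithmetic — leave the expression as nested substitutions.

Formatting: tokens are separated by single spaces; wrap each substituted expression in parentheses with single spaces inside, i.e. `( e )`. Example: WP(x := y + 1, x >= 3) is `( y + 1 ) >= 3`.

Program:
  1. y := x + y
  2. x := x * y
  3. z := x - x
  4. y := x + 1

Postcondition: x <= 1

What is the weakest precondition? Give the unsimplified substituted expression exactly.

post: x <= 1
stmt 4: y := x + 1  -- replace 0 occurrence(s) of y with (x + 1)
  => x <= 1
stmt 3: z := x - x  -- replace 0 occurrence(s) of z with (x - x)
  => x <= 1
stmt 2: x := x * y  -- replace 1 occurrence(s) of x with (x * y)
  => ( x * y ) <= 1
stmt 1: y := x + y  -- replace 1 occurrence(s) of y with (x + y)
  => ( x * ( x + y ) ) <= 1

Answer: ( x * ( x + y ) ) <= 1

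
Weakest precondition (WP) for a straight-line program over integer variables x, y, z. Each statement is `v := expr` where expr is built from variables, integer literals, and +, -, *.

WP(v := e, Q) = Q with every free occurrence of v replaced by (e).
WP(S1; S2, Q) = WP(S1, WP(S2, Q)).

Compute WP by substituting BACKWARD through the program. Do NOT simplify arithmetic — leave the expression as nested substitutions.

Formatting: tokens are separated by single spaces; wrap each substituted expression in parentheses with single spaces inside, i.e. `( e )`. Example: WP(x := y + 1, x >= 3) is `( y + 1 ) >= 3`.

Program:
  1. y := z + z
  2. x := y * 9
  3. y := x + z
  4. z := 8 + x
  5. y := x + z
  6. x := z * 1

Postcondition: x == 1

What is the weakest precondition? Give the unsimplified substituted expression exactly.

Answer: ( ( 8 + ( ( z + z ) * 9 ) ) * 1 ) == 1

Derivation:
post: x == 1
stmt 6: x := z * 1  -- replace 1 occurrence(s) of x with (z * 1)
  => ( z * 1 ) == 1
stmt 5: y := x + z  -- replace 0 occurrence(s) of y with (x + z)
  => ( z * 1 ) == 1
stmt 4: z := 8 + x  -- replace 1 occurrence(s) of z with (8 + x)
  => ( ( 8 + x ) * 1 ) == 1
stmt 3: y := x + z  -- replace 0 occurrence(s) of y with (x + z)
  => ( ( 8 + x ) * 1 ) == 1
stmt 2: x := y * 9  -- replace 1 occurrence(s) of x with (y * 9)
  => ( ( 8 + ( y * 9 ) ) * 1 ) == 1
stmt 1: y := z + z  -- replace 1 occurrence(s) of y with (z + z)
  => ( ( 8 + ( ( z + z ) * 9 ) ) * 1 ) == 1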